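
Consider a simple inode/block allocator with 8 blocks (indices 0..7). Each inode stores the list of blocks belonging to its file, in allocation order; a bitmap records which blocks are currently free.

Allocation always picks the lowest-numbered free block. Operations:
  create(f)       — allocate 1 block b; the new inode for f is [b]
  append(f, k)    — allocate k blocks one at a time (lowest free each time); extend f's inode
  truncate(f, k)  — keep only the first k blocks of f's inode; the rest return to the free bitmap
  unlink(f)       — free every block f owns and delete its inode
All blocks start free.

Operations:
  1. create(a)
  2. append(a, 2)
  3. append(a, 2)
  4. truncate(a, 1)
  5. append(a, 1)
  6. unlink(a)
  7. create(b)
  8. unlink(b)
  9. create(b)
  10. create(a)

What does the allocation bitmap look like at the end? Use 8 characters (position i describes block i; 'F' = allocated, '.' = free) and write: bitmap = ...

[1] create(a) — a=0 (map F.......)
[2] append(a, 2) — a=0,1,2 (map FFF.....)
[3] append(a, 2) — a=0,1,2,3,4 (map FFFFF...)
[4] truncate(a, 1) — a=0 (map F.......)
[5] append(a, 1) — a=0,1 (map FF......)
[6] unlink(a) —  (map ........)
[7] create(b) — b=0 (map F.......)
[8] unlink(b) —  (map ........)
[9] create(b) — b=0 (map F.......)
[10] create(a) — a=1 b=0 (map FF......)

bitmap = FF......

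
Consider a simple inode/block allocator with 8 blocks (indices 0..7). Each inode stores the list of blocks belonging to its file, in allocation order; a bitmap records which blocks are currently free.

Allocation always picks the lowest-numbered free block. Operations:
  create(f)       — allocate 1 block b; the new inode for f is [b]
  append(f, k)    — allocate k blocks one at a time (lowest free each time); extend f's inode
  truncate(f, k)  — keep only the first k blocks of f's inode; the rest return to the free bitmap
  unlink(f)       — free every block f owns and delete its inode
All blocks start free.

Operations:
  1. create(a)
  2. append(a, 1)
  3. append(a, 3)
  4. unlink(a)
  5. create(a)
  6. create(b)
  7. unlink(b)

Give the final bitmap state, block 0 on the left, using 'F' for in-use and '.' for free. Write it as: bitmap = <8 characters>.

bitmap = F.......

after create(a) → a:[0]  free=[F.......]
after append(a, 1) → a:[0, 1]  free=[FF......]
after append(a, 3) → a:[0, 1, 2, 3, 4]  free=[FFFFF...]
after unlink(a) →   free=[........]
after create(a) → a:[0]  free=[F.......]
after create(b) → a:[0], b:[1]  free=[FF......]
after unlink(b) → a:[0]  free=[F.......]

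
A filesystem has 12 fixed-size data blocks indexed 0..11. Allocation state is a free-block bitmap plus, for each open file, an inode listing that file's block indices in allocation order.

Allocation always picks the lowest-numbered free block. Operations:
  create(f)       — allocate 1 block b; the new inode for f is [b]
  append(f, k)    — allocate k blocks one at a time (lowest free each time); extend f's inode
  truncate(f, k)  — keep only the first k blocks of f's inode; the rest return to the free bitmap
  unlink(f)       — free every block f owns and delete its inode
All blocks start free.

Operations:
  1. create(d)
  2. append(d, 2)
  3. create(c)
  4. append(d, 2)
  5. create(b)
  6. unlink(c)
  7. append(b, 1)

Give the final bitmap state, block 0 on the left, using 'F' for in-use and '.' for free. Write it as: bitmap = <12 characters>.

[1] create(d) — d=0 (map F...........)
[2] append(d, 2) — d=0,1,2 (map FFF.........)
[3] create(c) — c=3 d=0,1,2 (map FFFF........)
[4] append(d, 2) — c=3 d=0,1,2,4,5 (map FFFFFF......)
[5] create(b) — b=6 c=3 d=0,1,2,4,5 (map FFFFFFF.....)
[6] unlink(c) — b=6 d=0,1,2,4,5 (map FFF.FFF.....)
[7] append(b, 1) — b=6,3 d=0,1,2,4,5 (map FFFFFFF.....)

bitmap = FFFFFFF.....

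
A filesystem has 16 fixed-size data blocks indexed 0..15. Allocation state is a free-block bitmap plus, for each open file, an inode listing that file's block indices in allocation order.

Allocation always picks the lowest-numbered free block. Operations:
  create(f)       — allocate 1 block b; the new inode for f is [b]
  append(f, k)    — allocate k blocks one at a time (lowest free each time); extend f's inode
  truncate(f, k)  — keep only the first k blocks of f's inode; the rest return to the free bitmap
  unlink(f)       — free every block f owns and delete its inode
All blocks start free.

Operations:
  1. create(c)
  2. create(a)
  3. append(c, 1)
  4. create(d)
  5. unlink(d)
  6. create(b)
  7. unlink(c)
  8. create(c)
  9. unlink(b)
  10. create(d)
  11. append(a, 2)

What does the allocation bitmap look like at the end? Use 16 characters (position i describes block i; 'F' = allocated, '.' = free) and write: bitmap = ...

bitmap = FFFFF...........

  1. create(c)  ⇒  F...............  {c→[0]}
  2. create(a)  ⇒  FF..............  {a→[1]; c→[0]}
  3. append(c, 1)  ⇒  FFF.............  {a→[1]; c→[0, 2]}
  4. create(d)  ⇒  FFFF............  {a→[1]; c→[0, 2]; d→[3]}
  5. unlink(d)  ⇒  FFF.............  {a→[1]; c→[0, 2]}
  6. create(b)  ⇒  FFFF............  {a→[1]; b→[3]; c→[0, 2]}
  7. unlink(c)  ⇒  .F.F............  {a→[1]; b→[3]}
  8. create(c)  ⇒  FF.F............  {a→[1]; b→[3]; c→[0]}
  9. unlink(b)  ⇒  FF..............  {a→[1]; c→[0]}
  10. create(d)  ⇒  FFF.............  {a→[1]; c→[0]; d→[2]}
  11. append(a, 2)  ⇒  FFFFF...........  {a→[1, 3, 4]; c→[0]; d→[2]}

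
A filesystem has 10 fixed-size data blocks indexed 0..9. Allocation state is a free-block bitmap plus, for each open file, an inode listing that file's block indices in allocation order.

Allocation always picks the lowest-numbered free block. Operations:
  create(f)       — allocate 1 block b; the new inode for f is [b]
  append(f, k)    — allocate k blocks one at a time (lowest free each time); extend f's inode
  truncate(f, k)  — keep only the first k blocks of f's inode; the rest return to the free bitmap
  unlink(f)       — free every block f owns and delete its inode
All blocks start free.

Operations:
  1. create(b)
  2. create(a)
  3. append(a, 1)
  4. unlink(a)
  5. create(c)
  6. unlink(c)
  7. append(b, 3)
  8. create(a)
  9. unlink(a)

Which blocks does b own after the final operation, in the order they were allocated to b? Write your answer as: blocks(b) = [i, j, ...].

[1] create(b) — b=0 (map F.........)
[2] create(a) — a=1 b=0 (map FF........)
[3] append(a, 1) — a=1,2 b=0 (map FFF.......)
[4] unlink(a) — b=0 (map F.........)
[5] create(c) — b=0 c=1 (map FF........)
[6] unlink(c) — b=0 (map F.........)
[7] append(b, 3) — b=0,1,2,3 (map FFFF......)
[8] create(a) — a=4 b=0,1,2,3 (map FFFFF.....)
[9] unlink(a) — b=0,1,2,3 (map FFFF......)

blocks(b) = [0, 1, 2, 3]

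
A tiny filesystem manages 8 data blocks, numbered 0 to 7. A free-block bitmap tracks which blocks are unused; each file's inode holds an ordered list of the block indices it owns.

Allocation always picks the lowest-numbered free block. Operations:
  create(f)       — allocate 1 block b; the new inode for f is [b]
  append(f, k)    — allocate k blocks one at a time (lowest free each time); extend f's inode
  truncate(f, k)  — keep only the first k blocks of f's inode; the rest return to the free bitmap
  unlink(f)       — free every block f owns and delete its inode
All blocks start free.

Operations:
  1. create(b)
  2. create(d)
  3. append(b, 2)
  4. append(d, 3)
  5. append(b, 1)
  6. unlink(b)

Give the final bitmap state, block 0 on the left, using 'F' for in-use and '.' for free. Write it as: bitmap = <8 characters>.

after create(b) → b:[0]  free=[F.......]
after create(d) → b:[0], d:[1]  free=[FF......]
after append(b, 2) → b:[0, 2, 3], d:[1]  free=[FFFF....]
after append(d, 3) → b:[0, 2, 3], d:[1, 4, 5, 6]  free=[FFFFFFF.]
after append(b, 1) → b:[0, 2, 3, 7], d:[1, 4, 5, 6]  free=[FFFFFFFF]
after unlink(b) → d:[1, 4, 5, 6]  free=[.F..FFF.]

bitmap = .F..FFF.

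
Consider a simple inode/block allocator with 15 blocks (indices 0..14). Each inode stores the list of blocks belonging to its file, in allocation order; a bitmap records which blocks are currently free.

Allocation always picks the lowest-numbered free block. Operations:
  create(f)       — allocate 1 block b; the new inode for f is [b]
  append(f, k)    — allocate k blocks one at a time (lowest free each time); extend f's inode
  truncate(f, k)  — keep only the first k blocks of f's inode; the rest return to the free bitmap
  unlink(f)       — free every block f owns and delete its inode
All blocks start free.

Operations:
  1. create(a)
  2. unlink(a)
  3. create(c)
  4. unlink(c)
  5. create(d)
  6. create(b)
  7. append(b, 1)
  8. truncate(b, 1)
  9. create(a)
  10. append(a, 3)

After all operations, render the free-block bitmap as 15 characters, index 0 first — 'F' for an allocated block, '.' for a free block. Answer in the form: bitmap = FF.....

create(a): bitmap=F.............. | a=[0]
unlink(a): bitmap=............... | 
create(c): bitmap=F.............. | c=[0]
unlink(c): bitmap=............... | 
create(d): bitmap=F.............. | d=[0]
create(b): bitmap=FF............. | b=[1] d=[0]
append(b, 1): bitmap=FFF............ | b=[1, 2] d=[0]
truncate(b, 1): bitmap=FF............. | b=[1] d=[0]
create(a): bitmap=FFF............ | a=[2] b=[1] d=[0]
append(a, 3): bitmap=FFFFFF......... | a=[2, 3, 4, 5] b=[1] d=[0]

bitmap = FFFFFF.........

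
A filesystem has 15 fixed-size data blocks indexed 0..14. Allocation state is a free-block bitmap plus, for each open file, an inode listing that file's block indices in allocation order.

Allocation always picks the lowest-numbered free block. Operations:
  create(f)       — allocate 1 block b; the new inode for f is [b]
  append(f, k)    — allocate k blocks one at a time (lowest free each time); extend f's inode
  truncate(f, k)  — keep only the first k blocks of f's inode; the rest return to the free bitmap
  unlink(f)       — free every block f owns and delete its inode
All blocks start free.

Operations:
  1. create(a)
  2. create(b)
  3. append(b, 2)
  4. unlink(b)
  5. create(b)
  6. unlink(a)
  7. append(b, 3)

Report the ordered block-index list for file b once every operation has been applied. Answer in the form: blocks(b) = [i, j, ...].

create(a): bitmap=F.............. | a=[0]
create(b): bitmap=FF............. | a=[0] b=[1]
append(b, 2): bitmap=FFFF........... | a=[0] b=[1, 2, 3]
unlink(b): bitmap=F.............. | a=[0]
create(b): bitmap=FF............. | a=[0] b=[1]
unlink(a): bitmap=.F............. | b=[1]
append(b, 3): bitmap=FFFF........... | b=[1, 0, 2, 3]

blocks(b) = [1, 0, 2, 3]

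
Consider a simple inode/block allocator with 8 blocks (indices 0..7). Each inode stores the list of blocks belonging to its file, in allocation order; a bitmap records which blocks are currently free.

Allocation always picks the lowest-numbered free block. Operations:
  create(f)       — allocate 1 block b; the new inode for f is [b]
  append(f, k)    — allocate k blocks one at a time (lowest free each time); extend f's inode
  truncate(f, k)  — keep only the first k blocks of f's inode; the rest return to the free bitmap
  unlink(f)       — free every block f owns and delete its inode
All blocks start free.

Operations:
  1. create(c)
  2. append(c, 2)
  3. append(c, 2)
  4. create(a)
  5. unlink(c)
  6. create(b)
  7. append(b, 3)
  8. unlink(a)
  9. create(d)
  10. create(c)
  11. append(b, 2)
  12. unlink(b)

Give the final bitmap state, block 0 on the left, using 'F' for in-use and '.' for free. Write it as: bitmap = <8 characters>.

bitmap = ....FF..

after create(c) → c:[0]  free=[F.......]
after append(c, 2) → c:[0, 1, 2]  free=[FFF.....]
after append(c, 2) → c:[0, 1, 2, 3, 4]  free=[FFFFF...]
after create(a) → a:[5], c:[0, 1, 2, 3, 4]  free=[FFFFFF..]
after unlink(c) → a:[5]  free=[.....F..]
after create(b) → a:[5], b:[0]  free=[F....F..]
after append(b, 3) → a:[5], b:[0, 1, 2, 3]  free=[FFFF.F..]
after unlink(a) → b:[0, 1, 2, 3]  free=[FFFF....]
after create(d) → b:[0, 1, 2, 3], d:[4]  free=[FFFFF...]
after create(c) → b:[0, 1, 2, 3], c:[5], d:[4]  free=[FFFFFF..]
after append(b, 2) → b:[0, 1, 2, 3, 6, 7], c:[5], d:[4]  free=[FFFFFFFF]
after unlink(b) → c:[5], d:[4]  free=[....FF..]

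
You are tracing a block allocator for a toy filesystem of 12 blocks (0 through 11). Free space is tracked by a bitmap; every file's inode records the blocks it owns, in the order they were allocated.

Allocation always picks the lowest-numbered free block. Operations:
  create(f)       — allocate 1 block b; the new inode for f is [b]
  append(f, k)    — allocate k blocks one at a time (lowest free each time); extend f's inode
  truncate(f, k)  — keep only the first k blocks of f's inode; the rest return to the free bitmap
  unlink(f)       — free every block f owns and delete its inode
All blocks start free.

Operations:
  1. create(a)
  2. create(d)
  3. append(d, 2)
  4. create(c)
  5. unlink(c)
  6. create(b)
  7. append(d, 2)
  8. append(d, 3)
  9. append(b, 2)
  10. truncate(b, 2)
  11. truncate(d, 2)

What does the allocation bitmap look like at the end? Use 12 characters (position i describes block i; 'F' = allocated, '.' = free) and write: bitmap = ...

bitmap = FFF.F.....F.

  1. create(a)  ⇒  F...........  {a→[0]}
  2. create(d)  ⇒  FF..........  {a→[0]; d→[1]}
  3. append(d, 2)  ⇒  FFFF........  {a→[0]; d→[1, 2, 3]}
  4. create(c)  ⇒  FFFFF.......  {a→[0]; c→[4]; d→[1, 2, 3]}
  5. unlink(c)  ⇒  FFFF........  {a→[0]; d→[1, 2, 3]}
  6. create(b)  ⇒  FFFFF.......  {a→[0]; b→[4]; d→[1, 2, 3]}
  7. append(d, 2)  ⇒  FFFFFFF.....  {a→[0]; b→[4]; d→[1, 2, 3, 5, 6]}
  8. append(d, 3)  ⇒  FFFFFFFFFF..  {a→[0]; b→[4]; d→[1, 2, 3, 5, 6, 7, 8, 9]}
  9. append(b, 2)  ⇒  FFFFFFFFFFFF  {a→[0]; b→[4, 10, 11]; d→[1, 2, 3, 5, 6, 7, 8, 9]}
  10. truncate(b, 2)  ⇒  FFFFFFFFFFF.  {a→[0]; b→[4, 10]; d→[1, 2, 3, 5, 6, 7, 8, 9]}
  11. truncate(d, 2)  ⇒  FFF.F.....F.  {a→[0]; b→[4, 10]; d→[1, 2]}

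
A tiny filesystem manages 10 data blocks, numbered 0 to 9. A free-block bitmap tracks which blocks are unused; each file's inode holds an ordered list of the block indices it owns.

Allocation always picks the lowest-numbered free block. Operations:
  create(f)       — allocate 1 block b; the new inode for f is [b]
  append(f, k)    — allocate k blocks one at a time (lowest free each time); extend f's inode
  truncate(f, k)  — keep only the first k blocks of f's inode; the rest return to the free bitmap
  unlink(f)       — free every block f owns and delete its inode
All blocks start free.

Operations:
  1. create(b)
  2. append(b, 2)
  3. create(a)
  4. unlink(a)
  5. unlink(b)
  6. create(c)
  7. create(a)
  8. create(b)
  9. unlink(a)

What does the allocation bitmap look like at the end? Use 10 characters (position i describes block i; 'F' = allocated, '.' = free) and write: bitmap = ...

bitmap = F.F.......

  1. create(b)  ⇒  F.........  {b→[0]}
  2. append(b, 2)  ⇒  FFF.......  {b→[0, 1, 2]}
  3. create(a)  ⇒  FFFF......  {a→[3]; b→[0, 1, 2]}
  4. unlink(a)  ⇒  FFF.......  {b→[0, 1, 2]}
  5. unlink(b)  ⇒  ..........  {}
  6. create(c)  ⇒  F.........  {c→[0]}
  7. create(a)  ⇒  FF........  {a→[1]; c→[0]}
  8. create(b)  ⇒  FFF.......  {a→[1]; b→[2]; c→[0]}
  9. unlink(a)  ⇒  F.F.......  {b→[2]; c→[0]}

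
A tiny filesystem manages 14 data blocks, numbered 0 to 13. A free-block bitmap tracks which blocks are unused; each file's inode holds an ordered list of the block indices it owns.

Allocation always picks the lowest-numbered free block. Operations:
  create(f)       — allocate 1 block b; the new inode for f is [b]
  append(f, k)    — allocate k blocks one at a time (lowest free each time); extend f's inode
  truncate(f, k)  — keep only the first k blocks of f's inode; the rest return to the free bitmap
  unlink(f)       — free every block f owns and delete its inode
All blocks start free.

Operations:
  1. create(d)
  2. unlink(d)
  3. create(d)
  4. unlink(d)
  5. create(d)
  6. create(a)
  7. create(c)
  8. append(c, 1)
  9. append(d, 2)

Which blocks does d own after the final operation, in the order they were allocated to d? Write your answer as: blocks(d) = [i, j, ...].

blocks(d) = [0, 4, 5]

  1. create(d)  ⇒  F.............  {d→[0]}
  2. unlink(d)  ⇒  ..............  {}
  3. create(d)  ⇒  F.............  {d→[0]}
  4. unlink(d)  ⇒  ..............  {}
  5. create(d)  ⇒  F.............  {d→[0]}
  6. create(a)  ⇒  FF............  {a→[1]; d→[0]}
  7. create(c)  ⇒  FFF...........  {a→[1]; c→[2]; d→[0]}
  8. append(c, 1)  ⇒  FFFF..........  {a→[1]; c→[2, 3]; d→[0]}
  9. append(d, 2)  ⇒  FFFFFF........  {a→[1]; c→[2, 3]; d→[0, 4, 5]}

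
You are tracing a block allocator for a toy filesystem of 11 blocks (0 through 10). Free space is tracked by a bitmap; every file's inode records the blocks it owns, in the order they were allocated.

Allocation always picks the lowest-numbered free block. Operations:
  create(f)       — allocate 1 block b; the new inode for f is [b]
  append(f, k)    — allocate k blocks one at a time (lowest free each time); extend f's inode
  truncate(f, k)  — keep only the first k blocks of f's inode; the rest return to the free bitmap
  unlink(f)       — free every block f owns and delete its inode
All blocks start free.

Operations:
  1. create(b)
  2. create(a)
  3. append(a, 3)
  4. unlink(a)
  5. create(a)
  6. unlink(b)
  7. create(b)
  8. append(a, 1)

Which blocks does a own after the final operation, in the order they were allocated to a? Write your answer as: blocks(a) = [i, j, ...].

create(b): bitmap=F.......... | b=[0]
create(a): bitmap=FF......... | a=[1] b=[0]
append(a, 3): bitmap=FFFFF...... | a=[1, 2, 3, 4] b=[0]
unlink(a): bitmap=F.......... | b=[0]
create(a): bitmap=FF......... | a=[1] b=[0]
unlink(b): bitmap=.F......... | a=[1]
create(b): bitmap=FF......... | a=[1] b=[0]
append(a, 1): bitmap=FFF........ | a=[1, 2] b=[0]

blocks(a) = [1, 2]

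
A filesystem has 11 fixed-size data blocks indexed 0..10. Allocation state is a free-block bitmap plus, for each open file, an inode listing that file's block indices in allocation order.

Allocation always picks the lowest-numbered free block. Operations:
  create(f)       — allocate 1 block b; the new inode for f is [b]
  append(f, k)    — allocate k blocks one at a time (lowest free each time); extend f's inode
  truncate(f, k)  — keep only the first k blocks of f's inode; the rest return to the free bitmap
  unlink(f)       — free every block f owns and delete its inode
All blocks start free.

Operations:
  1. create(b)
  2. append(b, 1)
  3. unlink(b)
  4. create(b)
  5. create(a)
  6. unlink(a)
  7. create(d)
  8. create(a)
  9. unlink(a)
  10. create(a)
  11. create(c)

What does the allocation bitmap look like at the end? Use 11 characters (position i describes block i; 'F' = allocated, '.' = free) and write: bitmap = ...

bitmap = FFFF.......

after create(b) → b:[0]  free=[F..........]
after append(b, 1) → b:[0, 1]  free=[FF.........]
after unlink(b) →   free=[...........]
after create(b) → b:[0]  free=[F..........]
after create(a) → a:[1], b:[0]  free=[FF.........]
after unlink(a) → b:[0]  free=[F..........]
after create(d) → b:[0], d:[1]  free=[FF.........]
after create(a) → a:[2], b:[0], d:[1]  free=[FFF........]
after unlink(a) → b:[0], d:[1]  free=[FF.........]
after create(a) → a:[2], b:[0], d:[1]  free=[FFF........]
after create(c) → a:[2], b:[0], c:[3], d:[1]  free=[FFFF.......]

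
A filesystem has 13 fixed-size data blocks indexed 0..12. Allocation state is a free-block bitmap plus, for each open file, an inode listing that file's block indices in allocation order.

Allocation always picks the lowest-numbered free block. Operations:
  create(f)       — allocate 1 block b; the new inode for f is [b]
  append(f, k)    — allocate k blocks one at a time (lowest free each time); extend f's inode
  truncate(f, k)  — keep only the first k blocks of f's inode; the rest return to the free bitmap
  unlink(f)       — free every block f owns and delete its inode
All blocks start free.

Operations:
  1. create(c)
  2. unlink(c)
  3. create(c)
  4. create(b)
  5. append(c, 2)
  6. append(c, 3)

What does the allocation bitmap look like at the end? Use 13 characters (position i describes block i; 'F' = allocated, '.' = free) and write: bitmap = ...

[1] create(c) — c=0 (map F............)
[2] unlink(c) —  (map .............)
[3] create(c) — c=0 (map F............)
[4] create(b) — b=1 c=0 (map FF...........)
[5] append(c, 2) — b=1 c=0,2,3 (map FFFF.........)
[6] append(c, 3) — b=1 c=0,2,3,4,5,6 (map FFFFFFF......)

bitmap = FFFFFFF......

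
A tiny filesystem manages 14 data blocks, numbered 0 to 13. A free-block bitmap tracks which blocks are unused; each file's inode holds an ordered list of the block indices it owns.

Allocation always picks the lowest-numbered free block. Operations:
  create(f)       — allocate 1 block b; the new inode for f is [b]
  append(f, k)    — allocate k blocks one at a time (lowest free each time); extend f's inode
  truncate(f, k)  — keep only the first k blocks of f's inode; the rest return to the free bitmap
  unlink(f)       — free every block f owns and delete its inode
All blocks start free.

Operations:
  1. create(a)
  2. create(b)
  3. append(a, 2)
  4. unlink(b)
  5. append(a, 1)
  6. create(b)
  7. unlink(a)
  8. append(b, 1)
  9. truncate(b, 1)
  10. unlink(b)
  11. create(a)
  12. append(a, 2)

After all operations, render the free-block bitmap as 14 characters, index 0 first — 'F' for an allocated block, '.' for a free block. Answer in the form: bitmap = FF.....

create(a): bitmap=F............. | a=[0]
create(b): bitmap=FF............ | a=[0] b=[1]
append(a, 2): bitmap=FFFF.......... | a=[0, 2, 3] b=[1]
unlink(b): bitmap=F.FF.......... | a=[0, 2, 3]
append(a, 1): bitmap=FFFF.......... | a=[0, 2, 3, 1]
create(b): bitmap=FFFFF......... | a=[0, 2, 3, 1] b=[4]
unlink(a): bitmap=....F......... | b=[4]
append(b, 1): bitmap=F...F......... | b=[4, 0]
truncate(b, 1): bitmap=....F......... | b=[4]
unlink(b): bitmap=.............. | 
create(a): bitmap=F............. | a=[0]
append(a, 2): bitmap=FFF........... | a=[0, 1, 2]

bitmap = FFF...........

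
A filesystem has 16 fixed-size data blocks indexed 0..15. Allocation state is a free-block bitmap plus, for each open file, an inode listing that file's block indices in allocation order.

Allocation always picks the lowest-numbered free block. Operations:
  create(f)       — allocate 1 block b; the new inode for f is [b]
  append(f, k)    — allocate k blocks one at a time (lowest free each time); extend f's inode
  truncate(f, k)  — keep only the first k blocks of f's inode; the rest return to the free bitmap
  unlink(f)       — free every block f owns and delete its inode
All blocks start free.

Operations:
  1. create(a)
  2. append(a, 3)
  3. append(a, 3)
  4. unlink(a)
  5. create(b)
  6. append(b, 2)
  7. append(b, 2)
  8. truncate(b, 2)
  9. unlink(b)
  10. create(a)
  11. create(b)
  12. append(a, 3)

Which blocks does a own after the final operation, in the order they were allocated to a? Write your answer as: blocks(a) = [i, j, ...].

[1] create(a) — a=0 (map F...............)
[2] append(a, 3) — a=0,1,2,3 (map FFFF............)
[3] append(a, 3) — a=0,1,2,3,4,5,6 (map FFFFFFF.........)
[4] unlink(a) —  (map ................)
[5] create(b) — b=0 (map F...............)
[6] append(b, 2) — b=0,1,2 (map FFF.............)
[7] append(b, 2) — b=0,1,2,3,4 (map FFFFF...........)
[8] truncate(b, 2) — b=0,1 (map FF..............)
[9] unlink(b) —  (map ................)
[10] create(a) — a=0 (map F...............)
[11] create(b) — a=0 b=1 (map FF..............)
[12] append(a, 3) — a=0,2,3,4 b=1 (map FFFFF...........)

blocks(a) = [0, 2, 3, 4]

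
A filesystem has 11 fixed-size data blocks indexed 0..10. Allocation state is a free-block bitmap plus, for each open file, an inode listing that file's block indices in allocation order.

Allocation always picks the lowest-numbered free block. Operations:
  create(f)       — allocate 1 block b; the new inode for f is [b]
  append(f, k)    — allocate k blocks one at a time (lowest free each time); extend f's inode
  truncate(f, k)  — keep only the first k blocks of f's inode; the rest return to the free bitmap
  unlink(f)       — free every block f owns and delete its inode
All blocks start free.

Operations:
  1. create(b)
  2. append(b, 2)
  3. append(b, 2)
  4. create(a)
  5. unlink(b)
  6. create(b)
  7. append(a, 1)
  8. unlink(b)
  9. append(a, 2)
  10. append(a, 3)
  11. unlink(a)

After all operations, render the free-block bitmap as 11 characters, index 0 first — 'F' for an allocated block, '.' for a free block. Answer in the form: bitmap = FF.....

bitmap = ...........

after create(b) → b:[0]  free=[F..........]
after append(b, 2) → b:[0, 1, 2]  free=[FFF........]
after append(b, 2) → b:[0, 1, 2, 3, 4]  free=[FFFFF......]
after create(a) → a:[5], b:[0, 1, 2, 3, 4]  free=[FFFFFF.....]
after unlink(b) → a:[5]  free=[.....F.....]
after create(b) → a:[5], b:[0]  free=[F....F.....]
after append(a, 1) → a:[5, 1], b:[0]  free=[FF...F.....]
after unlink(b) → a:[5, 1]  free=[.F...F.....]
after append(a, 2) → a:[5, 1, 0, 2]  free=[FFF..F.....]
after append(a, 3) → a:[5, 1, 0, 2, 3, 4, 6]  free=[FFFFFFF....]
after unlink(a) →   free=[...........]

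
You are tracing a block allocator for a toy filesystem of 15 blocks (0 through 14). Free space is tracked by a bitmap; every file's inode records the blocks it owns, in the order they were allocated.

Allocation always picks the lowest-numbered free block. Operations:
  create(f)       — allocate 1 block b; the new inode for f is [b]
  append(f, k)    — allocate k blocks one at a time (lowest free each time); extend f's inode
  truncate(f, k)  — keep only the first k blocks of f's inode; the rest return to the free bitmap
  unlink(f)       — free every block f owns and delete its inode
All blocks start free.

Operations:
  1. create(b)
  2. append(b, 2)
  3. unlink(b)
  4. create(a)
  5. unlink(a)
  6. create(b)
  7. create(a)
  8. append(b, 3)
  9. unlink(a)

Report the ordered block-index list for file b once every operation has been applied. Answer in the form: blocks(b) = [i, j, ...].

[1] create(b) — b=0 (map F..............)
[2] append(b, 2) — b=0,1,2 (map FFF............)
[3] unlink(b) —  (map ...............)
[4] create(a) — a=0 (map F..............)
[5] unlink(a) —  (map ...............)
[6] create(b) — b=0 (map F..............)
[7] create(a) — a=1 b=0 (map FF.............)
[8] append(b, 3) — a=1 b=0,2,3,4 (map FFFFF..........)
[9] unlink(a) — b=0,2,3,4 (map F.FFF..........)

blocks(b) = [0, 2, 3, 4]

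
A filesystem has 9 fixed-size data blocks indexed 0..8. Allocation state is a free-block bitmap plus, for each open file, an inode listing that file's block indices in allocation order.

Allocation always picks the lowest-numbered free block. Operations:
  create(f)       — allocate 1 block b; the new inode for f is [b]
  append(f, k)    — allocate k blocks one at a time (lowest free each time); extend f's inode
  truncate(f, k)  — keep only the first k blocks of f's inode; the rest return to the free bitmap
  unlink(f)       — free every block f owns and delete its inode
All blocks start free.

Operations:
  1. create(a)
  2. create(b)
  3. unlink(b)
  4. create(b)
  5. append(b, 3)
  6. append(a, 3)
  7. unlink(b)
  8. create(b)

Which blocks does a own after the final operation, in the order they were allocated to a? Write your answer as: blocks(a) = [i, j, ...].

after create(a) → a:[0]  free=[F........]
after create(b) → a:[0], b:[1]  free=[FF.......]
after unlink(b) → a:[0]  free=[F........]
after create(b) → a:[0], b:[1]  free=[FF.......]
after append(b, 3) → a:[0], b:[1, 2, 3, 4]  free=[FFFFF....]
after append(a, 3) → a:[0, 5, 6, 7], b:[1, 2, 3, 4]  free=[FFFFFFFF.]
after unlink(b) → a:[0, 5, 6, 7]  free=[F....FFF.]
after create(b) → a:[0, 5, 6, 7], b:[1]  free=[FF...FFF.]

blocks(a) = [0, 5, 6, 7]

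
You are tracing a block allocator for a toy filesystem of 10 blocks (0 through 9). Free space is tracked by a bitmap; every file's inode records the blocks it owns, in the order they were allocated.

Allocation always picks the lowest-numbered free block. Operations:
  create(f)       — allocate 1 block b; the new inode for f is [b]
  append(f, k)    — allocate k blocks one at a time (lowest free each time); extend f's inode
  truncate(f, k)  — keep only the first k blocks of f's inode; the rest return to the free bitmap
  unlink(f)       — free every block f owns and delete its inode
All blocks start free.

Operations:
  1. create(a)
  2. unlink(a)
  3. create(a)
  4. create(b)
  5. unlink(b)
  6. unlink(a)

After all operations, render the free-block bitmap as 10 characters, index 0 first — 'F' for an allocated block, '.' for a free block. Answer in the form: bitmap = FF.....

  1. create(a)  ⇒  F.........  {a→[0]}
  2. unlink(a)  ⇒  ..........  {}
  3. create(a)  ⇒  F.........  {a→[0]}
  4. create(b)  ⇒  FF........  {a→[0]; b→[1]}
  5. unlink(b)  ⇒  F.........  {a→[0]}
  6. unlink(a)  ⇒  ..........  {}

bitmap = ..........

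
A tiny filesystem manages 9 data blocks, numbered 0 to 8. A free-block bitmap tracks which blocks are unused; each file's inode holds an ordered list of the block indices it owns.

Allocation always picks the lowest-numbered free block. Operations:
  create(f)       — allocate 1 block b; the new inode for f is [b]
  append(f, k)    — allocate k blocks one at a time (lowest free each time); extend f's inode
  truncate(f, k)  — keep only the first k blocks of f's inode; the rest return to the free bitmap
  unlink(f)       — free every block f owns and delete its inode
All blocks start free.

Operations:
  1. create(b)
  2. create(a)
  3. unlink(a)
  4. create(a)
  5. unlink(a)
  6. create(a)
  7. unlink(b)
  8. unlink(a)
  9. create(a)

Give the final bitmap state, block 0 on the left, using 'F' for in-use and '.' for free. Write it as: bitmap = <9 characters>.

[1] create(b) — b=0 (map F........)
[2] create(a) — a=1 b=0 (map FF.......)
[3] unlink(a) — b=0 (map F........)
[4] create(a) — a=1 b=0 (map FF.......)
[5] unlink(a) — b=0 (map F........)
[6] create(a) — a=1 b=0 (map FF.......)
[7] unlink(b) — a=1 (map .F.......)
[8] unlink(a) —  (map .........)
[9] create(a) — a=0 (map F........)

bitmap = F........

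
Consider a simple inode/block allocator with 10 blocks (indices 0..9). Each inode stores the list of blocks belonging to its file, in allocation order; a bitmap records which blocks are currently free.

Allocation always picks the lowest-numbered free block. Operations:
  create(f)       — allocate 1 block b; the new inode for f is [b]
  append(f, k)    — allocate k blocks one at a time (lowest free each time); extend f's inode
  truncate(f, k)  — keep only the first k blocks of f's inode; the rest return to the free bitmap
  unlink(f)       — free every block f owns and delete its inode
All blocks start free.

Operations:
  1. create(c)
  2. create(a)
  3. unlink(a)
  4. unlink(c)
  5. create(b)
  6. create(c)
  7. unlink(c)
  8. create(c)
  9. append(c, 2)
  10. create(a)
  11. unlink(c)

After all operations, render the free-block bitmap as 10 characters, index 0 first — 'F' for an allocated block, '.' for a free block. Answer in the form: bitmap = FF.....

bitmap = F...F.....

create(c): bitmap=F......... | c=[0]
create(a): bitmap=FF........ | a=[1] c=[0]
unlink(a): bitmap=F......... | c=[0]
unlink(c): bitmap=.......... | 
create(b): bitmap=F......... | b=[0]
create(c): bitmap=FF........ | b=[0] c=[1]
unlink(c): bitmap=F......... | b=[0]
create(c): bitmap=FF........ | b=[0] c=[1]
append(c, 2): bitmap=FFFF...... | b=[0] c=[1, 2, 3]
create(a): bitmap=FFFFF..... | a=[4] b=[0] c=[1, 2, 3]
unlink(c): bitmap=F...F..... | a=[4] b=[0]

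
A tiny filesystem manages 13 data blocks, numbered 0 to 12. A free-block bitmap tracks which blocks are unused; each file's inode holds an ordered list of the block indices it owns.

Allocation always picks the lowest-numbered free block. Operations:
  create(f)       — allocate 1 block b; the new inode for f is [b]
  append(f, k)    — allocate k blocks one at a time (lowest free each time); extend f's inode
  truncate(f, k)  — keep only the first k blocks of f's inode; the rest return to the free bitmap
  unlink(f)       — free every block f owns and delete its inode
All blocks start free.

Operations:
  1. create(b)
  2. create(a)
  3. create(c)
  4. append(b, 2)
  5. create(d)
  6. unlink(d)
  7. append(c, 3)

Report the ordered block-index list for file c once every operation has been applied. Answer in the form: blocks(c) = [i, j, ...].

blocks(c) = [2, 5, 6, 7]

create(b): bitmap=F............ | b=[0]
create(a): bitmap=FF........... | a=[1] b=[0]
create(c): bitmap=FFF.......... | a=[1] b=[0] c=[2]
append(b, 2): bitmap=FFFFF........ | a=[1] b=[0, 3, 4] c=[2]
create(d): bitmap=FFFFFF....... | a=[1] b=[0, 3, 4] c=[2] d=[5]
unlink(d): bitmap=FFFFF........ | a=[1] b=[0, 3, 4] c=[2]
append(c, 3): bitmap=FFFFFFFF..... | a=[1] b=[0, 3, 4] c=[2, 5, 6, 7]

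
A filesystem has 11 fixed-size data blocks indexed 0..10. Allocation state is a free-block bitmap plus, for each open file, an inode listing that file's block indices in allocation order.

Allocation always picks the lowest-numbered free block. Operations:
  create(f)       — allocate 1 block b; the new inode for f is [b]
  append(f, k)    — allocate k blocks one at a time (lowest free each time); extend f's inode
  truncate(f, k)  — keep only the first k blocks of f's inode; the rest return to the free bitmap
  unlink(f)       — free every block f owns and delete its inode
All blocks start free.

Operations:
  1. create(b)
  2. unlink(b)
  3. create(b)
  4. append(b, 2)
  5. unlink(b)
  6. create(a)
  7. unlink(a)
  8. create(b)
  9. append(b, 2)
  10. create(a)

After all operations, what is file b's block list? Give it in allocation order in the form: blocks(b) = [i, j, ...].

after create(b) → b:[0]  free=[F..........]
after unlink(b) →   free=[...........]
after create(b) → b:[0]  free=[F..........]
after append(b, 2) → b:[0, 1, 2]  free=[FFF........]
after unlink(b) →   free=[...........]
after create(a) → a:[0]  free=[F..........]
after unlink(a) →   free=[...........]
after create(b) → b:[0]  free=[F..........]
after append(b, 2) → b:[0, 1, 2]  free=[FFF........]
after create(a) → a:[3], b:[0, 1, 2]  free=[FFFF.......]

blocks(b) = [0, 1, 2]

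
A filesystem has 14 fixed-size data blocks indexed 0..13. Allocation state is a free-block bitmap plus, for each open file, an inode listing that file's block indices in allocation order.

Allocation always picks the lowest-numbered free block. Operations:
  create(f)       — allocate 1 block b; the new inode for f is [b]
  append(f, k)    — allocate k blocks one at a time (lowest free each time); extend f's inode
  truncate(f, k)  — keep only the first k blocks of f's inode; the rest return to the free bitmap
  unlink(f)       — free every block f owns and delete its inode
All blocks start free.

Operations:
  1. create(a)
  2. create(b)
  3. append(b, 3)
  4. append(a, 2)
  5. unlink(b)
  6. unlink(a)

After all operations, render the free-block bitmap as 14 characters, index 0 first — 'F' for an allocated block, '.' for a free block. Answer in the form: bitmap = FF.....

bitmap = ..............

[1] create(a) — a=0 (map F.............)
[2] create(b) — a=0 b=1 (map FF............)
[3] append(b, 3) — a=0 b=1,2,3,4 (map FFFFF.........)
[4] append(a, 2) — a=0,5,6 b=1,2,3,4 (map FFFFFFF.......)
[5] unlink(b) — a=0,5,6 (map F....FF.......)
[6] unlink(a) —  (map ..............)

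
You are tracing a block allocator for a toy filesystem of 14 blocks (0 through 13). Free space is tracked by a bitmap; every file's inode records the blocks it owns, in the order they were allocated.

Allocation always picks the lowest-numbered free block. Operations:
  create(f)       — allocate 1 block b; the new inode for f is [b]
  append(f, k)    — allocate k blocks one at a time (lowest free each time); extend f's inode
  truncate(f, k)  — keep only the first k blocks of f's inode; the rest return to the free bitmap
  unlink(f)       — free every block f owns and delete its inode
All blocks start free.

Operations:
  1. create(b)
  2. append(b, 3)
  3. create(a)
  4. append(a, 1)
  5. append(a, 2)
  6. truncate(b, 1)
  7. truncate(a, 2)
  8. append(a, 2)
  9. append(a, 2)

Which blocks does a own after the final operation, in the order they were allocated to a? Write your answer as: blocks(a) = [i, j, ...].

  1. create(b)  ⇒  F.............  {b→[0]}
  2. append(b, 3)  ⇒  FFFF..........  {b→[0, 1, 2, 3]}
  3. create(a)  ⇒  FFFFF.........  {a→[4]; b→[0, 1, 2, 3]}
  4. append(a, 1)  ⇒  FFFFFF........  {a→[4, 5]; b→[0, 1, 2, 3]}
  5. append(a, 2)  ⇒  FFFFFFFF......  {a→[4, 5, 6, 7]; b→[0, 1, 2, 3]}
  6. truncate(b, 1)  ⇒  F...FFFF......  {a→[4, 5, 6, 7]; b→[0]}
  7. truncate(a, 2)  ⇒  F...FF........  {a→[4, 5]; b→[0]}
  8. append(a, 2)  ⇒  FFF.FF........  {a→[4, 5, 1, 2]; b→[0]}
  9. append(a, 2)  ⇒  FFFFFFF.......  {a→[4, 5, 1, 2, 3, 6]; b→[0]}

blocks(a) = [4, 5, 1, 2, 3, 6]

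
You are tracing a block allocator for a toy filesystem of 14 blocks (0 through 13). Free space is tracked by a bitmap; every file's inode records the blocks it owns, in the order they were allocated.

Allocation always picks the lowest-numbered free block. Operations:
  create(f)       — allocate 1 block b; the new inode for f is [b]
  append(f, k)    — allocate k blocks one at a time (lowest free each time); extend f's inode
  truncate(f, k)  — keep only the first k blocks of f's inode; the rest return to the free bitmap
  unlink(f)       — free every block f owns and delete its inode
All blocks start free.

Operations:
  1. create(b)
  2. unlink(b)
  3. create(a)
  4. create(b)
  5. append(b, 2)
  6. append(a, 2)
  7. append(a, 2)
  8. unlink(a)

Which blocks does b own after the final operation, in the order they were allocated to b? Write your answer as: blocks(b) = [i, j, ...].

blocks(b) = [1, 2, 3]

after create(b) → b:[0]  free=[F.............]
after unlink(b) →   free=[..............]
after create(a) → a:[0]  free=[F.............]
after create(b) → a:[0], b:[1]  free=[FF............]
after append(b, 2) → a:[0], b:[1, 2, 3]  free=[FFFF..........]
after append(a, 2) → a:[0, 4, 5], b:[1, 2, 3]  free=[FFFFFF........]
after append(a, 2) → a:[0, 4, 5, 6, 7], b:[1, 2, 3]  free=[FFFFFFFF......]
after unlink(a) → b:[1, 2, 3]  free=[.FFF..........]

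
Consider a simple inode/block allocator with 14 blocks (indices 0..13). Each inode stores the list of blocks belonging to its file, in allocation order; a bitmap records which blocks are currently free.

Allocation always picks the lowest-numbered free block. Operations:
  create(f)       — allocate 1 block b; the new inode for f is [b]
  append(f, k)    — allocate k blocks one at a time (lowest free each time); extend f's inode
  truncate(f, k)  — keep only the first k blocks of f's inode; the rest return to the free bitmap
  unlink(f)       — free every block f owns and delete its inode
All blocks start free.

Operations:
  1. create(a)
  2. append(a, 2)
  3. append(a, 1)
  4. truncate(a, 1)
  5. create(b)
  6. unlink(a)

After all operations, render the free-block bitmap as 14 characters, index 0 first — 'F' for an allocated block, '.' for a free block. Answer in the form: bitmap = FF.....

bitmap = .F............

after create(a) → a:[0]  free=[F.............]
after append(a, 2) → a:[0, 1, 2]  free=[FFF...........]
after append(a, 1) → a:[0, 1, 2, 3]  free=[FFFF..........]
after truncate(a, 1) → a:[0]  free=[F.............]
after create(b) → a:[0], b:[1]  free=[FF............]
after unlink(a) → b:[1]  free=[.F............]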